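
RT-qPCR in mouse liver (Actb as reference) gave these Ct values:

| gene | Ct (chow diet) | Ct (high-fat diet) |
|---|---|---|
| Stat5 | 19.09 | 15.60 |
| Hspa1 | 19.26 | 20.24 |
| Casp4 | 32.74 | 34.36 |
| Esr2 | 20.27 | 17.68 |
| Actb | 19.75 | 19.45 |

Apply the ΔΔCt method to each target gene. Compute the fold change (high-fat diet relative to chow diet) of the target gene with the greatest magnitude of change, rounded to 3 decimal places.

Stat5: ΔΔCt = (15.60−19.45) − (19.09−19.75) = -3.85 − (-0.66) = -3.19; fold change = 2^3.19 = 9.126
Hspa1: ΔΔCt = (20.24−19.45) − (19.26−19.75) = 0.79 − (-0.49) = 1.28; fold change = 2^-1.28 = 0.412
Casp4: ΔΔCt = (34.36−19.45) − (32.74−19.75) = 14.91 − 12.99 = 1.92; fold change = 2^-1.92 = 0.264
Esr2: ΔΔCt = (17.68−19.45) − (20.27−19.75) = -1.77 − 0.52 = -2.29; fold change = 2^2.29 = 4.891
Stat5 has the largest |ΔΔCt| = 3.19.

9.126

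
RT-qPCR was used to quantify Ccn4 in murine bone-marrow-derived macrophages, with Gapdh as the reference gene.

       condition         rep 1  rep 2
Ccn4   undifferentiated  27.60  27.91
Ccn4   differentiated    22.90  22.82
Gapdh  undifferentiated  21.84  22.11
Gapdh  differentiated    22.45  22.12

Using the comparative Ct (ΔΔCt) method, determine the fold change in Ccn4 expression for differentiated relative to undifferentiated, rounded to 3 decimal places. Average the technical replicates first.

36.886

Mean Ct: Ccn4 undifferentiated 27.755; Ccn4 differentiated 22.860; Gapdh undifferentiated 21.975; Gapdh differentiated 22.285
ΔCt(undifferentiated) = 27.755 − 21.975 = 5.780
ΔCt(differentiated) = 22.860 − 22.285 = 0.575
ΔΔCt = 0.575 − 5.780 = -5.205
Fold change = 2^(−(-5.205)) = 2^5.205 = 36.8860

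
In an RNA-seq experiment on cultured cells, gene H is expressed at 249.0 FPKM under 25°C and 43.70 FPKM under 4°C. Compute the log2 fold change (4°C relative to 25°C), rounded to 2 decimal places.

Fold change = 43.70 / 249.0 = 0.1755
log2(0.1755) = -2.510

-2.51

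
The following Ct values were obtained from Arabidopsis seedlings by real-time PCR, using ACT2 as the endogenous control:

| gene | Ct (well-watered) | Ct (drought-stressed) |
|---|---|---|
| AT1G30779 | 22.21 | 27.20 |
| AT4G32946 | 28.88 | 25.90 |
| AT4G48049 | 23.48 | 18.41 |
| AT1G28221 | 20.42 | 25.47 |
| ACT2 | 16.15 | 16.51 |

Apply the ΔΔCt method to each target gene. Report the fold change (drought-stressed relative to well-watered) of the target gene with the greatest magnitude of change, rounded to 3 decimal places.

AT1G30779: ΔΔCt = (27.20−16.51) − (22.21−16.15) = 10.69 − 6.06 = 4.63; fold change = 2^-4.63 = 0.040
AT4G32946: ΔΔCt = (25.90−16.51) − (28.88−16.15) = 9.39 − 12.73 = -3.34; fold change = 2^3.34 = 10.126
AT4G48049: ΔΔCt = (18.41−16.51) − (23.48−16.15) = 1.90 − 7.33 = -5.43; fold change = 2^5.43 = 43.111
AT1G28221: ΔΔCt = (25.47−16.51) − (20.42−16.15) = 8.96 − 4.27 = 4.69; fold change = 2^-4.69 = 0.039
AT4G48049 has the largest |ΔΔCt| = 5.43.

43.111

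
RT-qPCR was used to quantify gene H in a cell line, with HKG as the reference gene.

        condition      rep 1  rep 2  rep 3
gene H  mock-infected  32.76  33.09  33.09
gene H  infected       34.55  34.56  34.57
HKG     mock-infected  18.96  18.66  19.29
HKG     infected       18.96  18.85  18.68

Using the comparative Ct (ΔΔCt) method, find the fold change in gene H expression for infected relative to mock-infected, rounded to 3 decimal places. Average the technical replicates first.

0.304

Mean Ct: gene H mock-infected 32.980; gene H infected 34.560; HKG mock-infected 18.970; HKG infected 18.830
ΔCt(mock-infected) = 32.980 − 18.970 = 14.010
ΔCt(infected) = 34.560 − 18.830 = 15.730
ΔΔCt = 15.730 − 14.010 = 1.720
Fold change = 2^(−1.720) = 0.3035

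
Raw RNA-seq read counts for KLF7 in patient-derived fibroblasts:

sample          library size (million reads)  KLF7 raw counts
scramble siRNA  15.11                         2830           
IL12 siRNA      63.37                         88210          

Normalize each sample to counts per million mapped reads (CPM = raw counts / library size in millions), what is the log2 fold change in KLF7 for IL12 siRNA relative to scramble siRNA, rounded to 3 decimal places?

2.894

CPM(scramble siRNA) = 2830 / 15.11 = 187.2932
CPM(IL12 siRNA) = 88210 / 63.37 = 1391.9836
Fold change = 1391.9836 / 187.2932 = 7.43211
log2(7.43211) = 2.8938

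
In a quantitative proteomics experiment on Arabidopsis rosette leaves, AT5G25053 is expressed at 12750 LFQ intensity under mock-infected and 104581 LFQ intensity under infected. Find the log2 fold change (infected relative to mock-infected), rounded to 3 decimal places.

3.036

Fold change = 104581 / 12750 = 8.2024
log2(8.2024) = 3.0361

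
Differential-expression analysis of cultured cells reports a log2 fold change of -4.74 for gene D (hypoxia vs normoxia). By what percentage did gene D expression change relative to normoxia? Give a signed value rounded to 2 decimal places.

Fold change = 2^(-4.74) = 0.0374
Percent change = (FC − 1) × 100% = (0.0374 − 1) × 100 = -96.26%

-96.26%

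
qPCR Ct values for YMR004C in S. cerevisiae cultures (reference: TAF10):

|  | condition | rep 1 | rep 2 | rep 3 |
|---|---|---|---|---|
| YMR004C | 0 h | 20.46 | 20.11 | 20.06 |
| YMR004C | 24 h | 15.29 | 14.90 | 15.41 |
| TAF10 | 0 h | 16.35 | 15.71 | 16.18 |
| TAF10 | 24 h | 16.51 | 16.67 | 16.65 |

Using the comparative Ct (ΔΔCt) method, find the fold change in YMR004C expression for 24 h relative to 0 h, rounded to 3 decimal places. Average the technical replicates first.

Mean Ct: YMR004C 0 h 20.210; YMR004C 24 h 15.200; TAF10 0 h 16.080; TAF10 24 h 16.610
ΔCt(0 h) = 20.210 − 16.080 = 4.130
ΔCt(24 h) = 15.200 − 16.610 = -1.410
ΔΔCt = -1.410 − 4.130 = -5.540
Fold change = 2^(−(-5.540)) = 2^5.540 = 46.5271

46.527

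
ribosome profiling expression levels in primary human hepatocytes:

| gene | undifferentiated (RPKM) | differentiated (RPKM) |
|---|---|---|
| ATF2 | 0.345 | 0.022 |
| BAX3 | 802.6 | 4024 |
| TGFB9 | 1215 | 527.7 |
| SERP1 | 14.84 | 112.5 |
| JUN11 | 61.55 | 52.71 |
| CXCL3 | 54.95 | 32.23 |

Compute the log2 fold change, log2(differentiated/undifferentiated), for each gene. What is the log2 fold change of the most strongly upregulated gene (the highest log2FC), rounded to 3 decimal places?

2.922

log2(0.022/0.345) = -3.971  (ATF2)
log2(4024/802.6) = 2.326  (BAX3)
log2(527.7/1215) = -1.203  (TGFB9)
log2(112.5/14.84) = 2.922  (SERP1)
log2(52.71/61.55) = -0.224  (JUN11)
log2(32.23/54.95) = -0.770  (CXCL3)
SERP1 is most strongly upregulated.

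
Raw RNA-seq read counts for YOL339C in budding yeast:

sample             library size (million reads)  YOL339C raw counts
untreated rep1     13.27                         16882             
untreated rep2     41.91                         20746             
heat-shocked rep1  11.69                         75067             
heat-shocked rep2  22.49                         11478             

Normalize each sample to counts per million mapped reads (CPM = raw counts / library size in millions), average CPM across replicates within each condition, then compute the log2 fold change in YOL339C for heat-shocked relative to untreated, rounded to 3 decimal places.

CPM(untreated rep1) = 16882 / 13.27 = 1272.1929
CPM(untreated rep2) = 20746 / 41.91 = 495.0131
CPM(heat-shocked rep1) = 75067 / 11.69 = 6421.4713
CPM(heat-shocked rep2) = 11478 / 22.49 = 510.3602
mean CPM(untreated) = 883.6030; mean CPM(heat-shocked) = 3465.9158
Fold change = 3465.9158 / 883.6030 = 3.92248
log2(3.92248) = 1.9718

1.972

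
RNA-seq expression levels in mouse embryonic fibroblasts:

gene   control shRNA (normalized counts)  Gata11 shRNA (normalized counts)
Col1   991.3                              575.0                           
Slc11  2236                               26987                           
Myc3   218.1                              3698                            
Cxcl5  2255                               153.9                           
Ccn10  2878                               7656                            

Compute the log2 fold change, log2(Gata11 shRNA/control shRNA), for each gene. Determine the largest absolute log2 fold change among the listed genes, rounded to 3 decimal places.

4.084

log2(575.0/991.3) = -0.786  (Col1)
log2(26987/2236) = 3.593  (Slc11)
log2(3698/218.1) = 4.084  (Myc3)
log2(153.9/2255) = -3.873  (Cxcl5)
log2(7656/2878) = 1.412  (Ccn10)
The largest magnitude belongs to Myc3.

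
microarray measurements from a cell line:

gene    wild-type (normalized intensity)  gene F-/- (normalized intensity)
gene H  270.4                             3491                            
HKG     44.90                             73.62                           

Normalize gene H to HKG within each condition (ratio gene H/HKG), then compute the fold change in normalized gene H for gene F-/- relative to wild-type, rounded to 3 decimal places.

7.874

gene H/HKG (wild-type) = 270.4 / 44.90 = 6.0223
gene H/HKG (gene F-/-) = 3491 / 73.62 = 47.419
Fold change = 47.419 / 6.0223 = 7.8740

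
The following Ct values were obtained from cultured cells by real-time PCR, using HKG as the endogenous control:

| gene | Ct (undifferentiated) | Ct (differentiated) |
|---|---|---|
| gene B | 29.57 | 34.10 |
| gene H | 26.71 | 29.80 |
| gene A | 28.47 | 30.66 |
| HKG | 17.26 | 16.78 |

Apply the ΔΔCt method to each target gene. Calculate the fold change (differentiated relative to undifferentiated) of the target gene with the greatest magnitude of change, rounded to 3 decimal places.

0.031

gene B: ΔΔCt = (34.10−16.78) − (29.57−17.26) = 17.32 − 12.31 = 5.01; fold change = 2^-5.01 = 0.031
gene H: ΔΔCt = (29.80−16.78) − (26.71−17.26) = 13.02 − 9.45 = 3.57; fold change = 2^-3.57 = 0.084
gene A: ΔΔCt = (30.66−16.78) − (28.47−17.26) = 13.88 − 11.21 = 2.67; fold change = 2^-2.67 = 0.157
gene B has the largest |ΔΔCt| = 5.01.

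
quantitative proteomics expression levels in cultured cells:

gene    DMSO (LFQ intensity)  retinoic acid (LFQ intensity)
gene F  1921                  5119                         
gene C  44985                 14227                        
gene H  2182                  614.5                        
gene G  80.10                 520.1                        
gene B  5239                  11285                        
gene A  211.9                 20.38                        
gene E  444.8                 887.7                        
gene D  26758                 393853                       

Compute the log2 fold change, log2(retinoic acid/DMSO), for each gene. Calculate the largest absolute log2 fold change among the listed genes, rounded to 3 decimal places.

log2(5119/1921) = 1.414  (gene F)
log2(14227/44985) = -1.661  (gene C)
log2(614.5/2182) = -1.828  (gene H)
log2(520.1/80.10) = 2.699  (gene G)
log2(11285/5239) = 1.107  (gene B)
log2(20.38/211.9) = -3.378  (gene A)
log2(887.7/444.8) = 0.997  (gene E)
log2(393853/26758) = 3.880  (gene D)
The largest magnitude belongs to gene D.

3.880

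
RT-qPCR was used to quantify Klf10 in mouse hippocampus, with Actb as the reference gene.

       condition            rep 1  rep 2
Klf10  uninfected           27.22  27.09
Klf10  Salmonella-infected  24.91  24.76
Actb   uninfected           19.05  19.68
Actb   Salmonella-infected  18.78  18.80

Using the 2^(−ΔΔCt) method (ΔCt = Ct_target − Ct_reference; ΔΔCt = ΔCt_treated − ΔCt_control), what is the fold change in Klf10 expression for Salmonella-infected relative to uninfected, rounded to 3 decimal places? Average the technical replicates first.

3.352

Mean Ct: Klf10 uninfected 27.155; Klf10 Salmonella-infected 24.835; Actb uninfected 19.365; Actb Salmonella-infected 18.790
ΔCt(uninfected) = 27.155 − 19.365 = 7.790
ΔCt(Salmonella-infected) = 24.835 − 18.790 = 6.045
ΔΔCt = 6.045 − 7.790 = -1.745
Fold change = 2^(−(-1.745)) = 2^1.745 = 3.3519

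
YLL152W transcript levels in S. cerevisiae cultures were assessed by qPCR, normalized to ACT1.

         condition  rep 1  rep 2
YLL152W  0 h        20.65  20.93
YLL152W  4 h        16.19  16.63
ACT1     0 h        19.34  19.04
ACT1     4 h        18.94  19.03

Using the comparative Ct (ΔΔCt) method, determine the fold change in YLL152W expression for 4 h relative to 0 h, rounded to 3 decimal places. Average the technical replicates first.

Mean Ct: YLL152W 0 h 20.790; YLL152W 4 h 16.410; ACT1 0 h 19.190; ACT1 4 h 18.985
ΔCt(0 h) = 20.790 − 19.190 = 1.600
ΔCt(4 h) = 16.410 − 18.985 = -2.575
ΔΔCt = -2.575 − 1.600 = -4.175
Fold change = 2^(−(-4.175)) = 2^4.175 = 18.0634

18.063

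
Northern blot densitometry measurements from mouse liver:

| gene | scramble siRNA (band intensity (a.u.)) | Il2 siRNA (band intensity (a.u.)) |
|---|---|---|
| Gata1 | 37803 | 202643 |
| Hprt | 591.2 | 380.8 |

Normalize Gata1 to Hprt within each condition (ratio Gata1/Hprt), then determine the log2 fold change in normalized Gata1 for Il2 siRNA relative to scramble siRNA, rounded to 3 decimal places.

3.057

Gata1/Hprt (scramble siRNA) = 37803 / 591.2 = 63.943
Gata1/Hprt (Il2 siRNA) = 202643 / 380.8 = 532.15
Fold change = 532.15 / 63.943 = 8.3223
log2(8.3223) = 3.0570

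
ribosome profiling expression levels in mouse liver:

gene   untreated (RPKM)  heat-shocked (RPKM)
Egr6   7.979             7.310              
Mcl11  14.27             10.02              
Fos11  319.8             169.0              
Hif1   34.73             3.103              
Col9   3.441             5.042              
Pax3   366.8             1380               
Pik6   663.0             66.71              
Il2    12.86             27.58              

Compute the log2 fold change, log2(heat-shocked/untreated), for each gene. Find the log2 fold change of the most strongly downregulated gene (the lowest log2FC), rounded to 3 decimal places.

log2(7.310/7.979) = -0.126  (Egr6)
log2(10.02/14.27) = -0.510  (Mcl11)
log2(169.0/319.8) = -0.920  (Fos11)
log2(3.103/34.73) = -3.484  (Hif1)
log2(5.042/3.441) = 0.551  (Col9)
log2(1380/366.8) = 1.912  (Pax3)
log2(66.71/663.0) = -3.313  (Pik6)
log2(27.58/12.86) = 1.101  (Il2)
Hif1 is most strongly downregulated.

-3.484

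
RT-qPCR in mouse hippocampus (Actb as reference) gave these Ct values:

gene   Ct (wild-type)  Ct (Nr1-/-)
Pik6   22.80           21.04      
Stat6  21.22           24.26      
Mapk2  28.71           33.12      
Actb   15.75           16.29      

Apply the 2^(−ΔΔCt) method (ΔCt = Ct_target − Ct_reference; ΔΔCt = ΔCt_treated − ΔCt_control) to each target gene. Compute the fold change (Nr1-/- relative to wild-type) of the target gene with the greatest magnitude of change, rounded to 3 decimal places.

Pik6: ΔΔCt = (21.04−16.29) − (22.80−15.75) = 4.75 − 7.05 = -2.30; fold change = 2^2.30 = 4.925
Stat6: ΔΔCt = (24.26−16.29) − (21.22−15.75) = 7.97 − 5.47 = 2.50; fold change = 2^-2.50 = 0.177
Mapk2: ΔΔCt = (33.12−16.29) − (28.71−15.75) = 16.83 − 12.96 = 3.87; fold change = 2^-3.87 = 0.068
Mapk2 has the largest |ΔΔCt| = 3.87.

0.068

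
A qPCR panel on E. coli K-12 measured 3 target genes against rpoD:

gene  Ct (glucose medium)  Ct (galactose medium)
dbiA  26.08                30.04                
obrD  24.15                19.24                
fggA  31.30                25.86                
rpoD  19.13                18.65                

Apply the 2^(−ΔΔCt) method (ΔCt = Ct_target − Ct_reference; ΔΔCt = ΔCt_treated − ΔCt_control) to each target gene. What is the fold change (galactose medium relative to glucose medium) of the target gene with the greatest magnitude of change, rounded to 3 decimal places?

dbiA: ΔΔCt = (30.04−18.65) − (26.08−19.13) = 11.39 − 6.95 = 4.44; fold change = 2^-4.44 = 0.046
obrD: ΔΔCt = (19.24−18.65) − (24.15−19.13) = 0.59 − 5.02 = -4.43; fold change = 2^4.43 = 21.556
fggA: ΔΔCt = (25.86−18.65) − (31.30−19.13) = 7.21 − 12.17 = -4.96; fold change = 2^4.96 = 31.125
fggA has the largest |ΔΔCt| = 4.96.

31.125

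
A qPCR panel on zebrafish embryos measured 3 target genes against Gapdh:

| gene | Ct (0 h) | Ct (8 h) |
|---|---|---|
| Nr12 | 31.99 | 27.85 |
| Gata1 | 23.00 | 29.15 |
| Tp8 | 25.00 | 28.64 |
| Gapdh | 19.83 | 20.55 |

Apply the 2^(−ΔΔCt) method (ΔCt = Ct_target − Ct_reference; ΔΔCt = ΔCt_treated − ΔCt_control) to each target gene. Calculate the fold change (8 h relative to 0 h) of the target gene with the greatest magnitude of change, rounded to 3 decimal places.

0.023

Nr12: ΔΔCt = (27.85−20.55) − (31.99−19.83) = 7.30 − 12.16 = -4.86; fold change = 2^4.86 = 29.041
Gata1: ΔΔCt = (29.15−20.55) − (23.00−19.83) = 8.60 − 3.17 = 5.43; fold change = 2^-5.43 = 0.023
Tp8: ΔΔCt = (28.64−20.55) − (25.00−19.83) = 8.09 − 5.17 = 2.92; fold change = 2^-2.92 = 0.132
Gata1 has the largest |ΔΔCt| = 5.43.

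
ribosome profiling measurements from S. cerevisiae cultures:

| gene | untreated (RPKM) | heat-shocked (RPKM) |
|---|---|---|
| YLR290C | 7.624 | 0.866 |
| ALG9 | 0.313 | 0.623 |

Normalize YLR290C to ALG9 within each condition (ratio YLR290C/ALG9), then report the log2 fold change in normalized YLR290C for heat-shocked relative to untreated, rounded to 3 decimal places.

-4.131

YLR290C/ALG9 (untreated) = 7.624 / 0.313 = 24.358
YLR290C/ALG9 (heat-shocked) = 0.866 / 0.623 = 1.39
Fold change = 1.39 / 24.358 = 0.0571
log2(0.0571) = -4.1312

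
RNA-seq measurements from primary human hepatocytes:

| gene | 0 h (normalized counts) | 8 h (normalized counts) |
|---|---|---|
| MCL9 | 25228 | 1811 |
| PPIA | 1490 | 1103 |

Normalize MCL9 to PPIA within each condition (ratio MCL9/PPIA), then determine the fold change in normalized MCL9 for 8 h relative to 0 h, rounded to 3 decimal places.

0.097

MCL9/PPIA (0 h) = 25228 / 1490 = 16.932
MCL9/PPIA (8 h) = 1811 / 1103 = 1.6419
Fold change = 1.6419 / 16.932 = 0.0970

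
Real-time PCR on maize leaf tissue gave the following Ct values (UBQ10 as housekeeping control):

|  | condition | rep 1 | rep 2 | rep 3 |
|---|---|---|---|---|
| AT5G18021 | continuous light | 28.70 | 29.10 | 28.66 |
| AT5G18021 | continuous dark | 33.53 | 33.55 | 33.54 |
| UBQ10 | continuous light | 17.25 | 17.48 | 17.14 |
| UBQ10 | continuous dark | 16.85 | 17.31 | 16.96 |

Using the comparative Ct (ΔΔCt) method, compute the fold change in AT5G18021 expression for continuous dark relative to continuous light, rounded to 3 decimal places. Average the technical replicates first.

Mean Ct: AT5G18021 continuous light 28.820; AT5G18021 continuous dark 33.540; UBQ10 continuous light 17.290; UBQ10 continuous dark 17.040
ΔCt(continuous light) = 28.820 − 17.290 = 11.530
ΔCt(continuous dark) = 33.540 − 17.040 = 16.500
ΔΔCt = 16.500 − 11.530 = 4.970
Fold change = 2^(−4.970) = 0.0319

0.032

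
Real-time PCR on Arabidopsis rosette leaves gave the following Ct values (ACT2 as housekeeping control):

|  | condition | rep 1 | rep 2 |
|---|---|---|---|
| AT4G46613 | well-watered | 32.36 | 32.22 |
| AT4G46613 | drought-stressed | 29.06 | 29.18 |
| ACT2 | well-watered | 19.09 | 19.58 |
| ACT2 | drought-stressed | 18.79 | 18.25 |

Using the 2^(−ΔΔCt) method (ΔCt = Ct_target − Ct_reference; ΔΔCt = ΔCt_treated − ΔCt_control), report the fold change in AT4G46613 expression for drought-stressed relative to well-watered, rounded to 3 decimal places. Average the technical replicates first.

Mean Ct: AT4G46613 well-watered 32.290; AT4G46613 drought-stressed 29.120; ACT2 well-watered 19.335; ACT2 drought-stressed 18.520
ΔCt(well-watered) = 32.290 − 19.335 = 12.955
ΔCt(drought-stressed) = 29.120 − 18.520 = 10.600
ΔΔCt = 10.600 − 12.955 = -2.355
Fold change = 2^(−(-2.355)) = 2^2.355 = 5.1159

5.116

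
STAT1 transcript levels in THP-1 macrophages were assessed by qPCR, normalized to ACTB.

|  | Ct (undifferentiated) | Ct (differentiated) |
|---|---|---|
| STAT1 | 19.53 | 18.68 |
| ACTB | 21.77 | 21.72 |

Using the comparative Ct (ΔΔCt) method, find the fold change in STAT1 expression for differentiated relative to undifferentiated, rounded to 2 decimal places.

ΔCt(undifferentiated) = 19.530 − 21.770 = -2.240
ΔCt(differentiated) = 18.680 − 21.720 = -3.040
ΔΔCt = -3.040 − (-2.240) = -0.800
Fold change = 2^(−(-0.800)) = 2^0.800 = 1.741

1.74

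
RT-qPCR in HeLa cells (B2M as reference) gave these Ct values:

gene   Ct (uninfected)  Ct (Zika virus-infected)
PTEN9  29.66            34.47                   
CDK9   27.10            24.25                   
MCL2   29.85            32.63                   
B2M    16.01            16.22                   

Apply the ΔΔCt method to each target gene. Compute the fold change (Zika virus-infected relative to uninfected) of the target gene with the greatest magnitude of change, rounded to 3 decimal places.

PTEN9: ΔΔCt = (34.47−16.22) − (29.66−16.01) = 18.25 − 13.65 = 4.60; fold change = 2^-4.60 = 0.041
CDK9: ΔΔCt = (24.25−16.22) − (27.10−16.01) = 8.03 − 11.09 = -3.06; fold change = 2^3.06 = 8.340
MCL2: ΔΔCt = (32.63−16.22) − (29.85−16.01) = 16.41 − 13.84 = 2.57; fold change = 2^-2.57 = 0.168
PTEN9 has the largest |ΔΔCt| = 4.60.

0.041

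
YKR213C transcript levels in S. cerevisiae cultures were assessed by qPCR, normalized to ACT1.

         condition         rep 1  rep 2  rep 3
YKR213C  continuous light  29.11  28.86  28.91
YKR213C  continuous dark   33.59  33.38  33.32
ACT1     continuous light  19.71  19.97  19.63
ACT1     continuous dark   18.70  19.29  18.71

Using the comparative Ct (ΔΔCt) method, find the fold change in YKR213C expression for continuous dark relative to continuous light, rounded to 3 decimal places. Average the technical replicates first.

0.025

Mean Ct: YKR213C continuous light 28.960; YKR213C continuous dark 33.430; ACT1 continuous light 19.770; ACT1 continuous dark 18.900
ΔCt(continuous light) = 28.960 − 19.770 = 9.190
ΔCt(continuous dark) = 33.430 − 18.900 = 14.530
ΔΔCt = 14.530 − 9.190 = 5.340
Fold change = 2^(−5.340) = 0.0247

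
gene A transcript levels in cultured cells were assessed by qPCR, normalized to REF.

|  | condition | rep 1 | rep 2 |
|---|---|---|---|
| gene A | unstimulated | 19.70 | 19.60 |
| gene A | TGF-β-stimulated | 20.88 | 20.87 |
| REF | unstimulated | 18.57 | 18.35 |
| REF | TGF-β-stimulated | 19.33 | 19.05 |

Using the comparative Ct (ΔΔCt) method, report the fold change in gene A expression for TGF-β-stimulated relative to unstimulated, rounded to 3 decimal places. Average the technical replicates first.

0.710

Mean Ct: gene A unstimulated 19.650; gene A TGF-β-stimulated 20.875; REF unstimulated 18.460; REF TGF-β-stimulated 19.190
ΔCt(unstimulated) = 19.650 − 18.460 = 1.190
ΔCt(TGF-β-stimulated) = 20.875 − 19.190 = 1.685
ΔΔCt = 1.685 − 1.190 = 0.495
Fold change = 2^(−0.495) = 0.7096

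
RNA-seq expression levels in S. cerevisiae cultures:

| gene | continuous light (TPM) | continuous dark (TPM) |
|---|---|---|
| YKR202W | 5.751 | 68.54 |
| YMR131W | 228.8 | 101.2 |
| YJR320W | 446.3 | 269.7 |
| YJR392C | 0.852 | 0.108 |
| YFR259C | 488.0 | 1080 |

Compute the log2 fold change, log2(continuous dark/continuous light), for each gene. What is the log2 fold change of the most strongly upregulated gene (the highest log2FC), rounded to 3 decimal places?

log2(68.54/5.751) = 3.575  (YKR202W)
log2(101.2/228.8) = -1.177  (YMR131W)
log2(269.7/446.3) = -0.727  (YJR320W)
log2(0.108/0.852) = -2.980  (YJR392C)
log2(1080/488.0) = 1.146  (YFR259C)
YKR202W is most strongly upregulated.

3.575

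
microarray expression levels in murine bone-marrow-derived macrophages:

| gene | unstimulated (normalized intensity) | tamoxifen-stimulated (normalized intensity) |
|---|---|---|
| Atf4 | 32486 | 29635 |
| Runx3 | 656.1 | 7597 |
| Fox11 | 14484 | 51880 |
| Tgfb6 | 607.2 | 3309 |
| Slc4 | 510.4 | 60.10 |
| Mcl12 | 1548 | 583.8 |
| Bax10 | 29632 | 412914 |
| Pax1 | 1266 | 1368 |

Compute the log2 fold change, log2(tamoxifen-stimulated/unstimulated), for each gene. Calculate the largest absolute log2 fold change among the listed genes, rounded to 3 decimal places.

log2(29635/32486) = -0.133  (Atf4)
log2(7597/656.1) = 3.533  (Runx3)
log2(51880/14484) = 1.841  (Fox11)
log2(3309/607.2) = 2.446  (Tgfb6)
log2(60.10/510.4) = -3.086  (Slc4)
log2(583.8/1548) = -1.407  (Mcl12)
log2(412914/29632) = 3.801  (Bax10)
log2(1368/1266) = 0.112  (Pax1)
The largest magnitude belongs to Bax10.

3.801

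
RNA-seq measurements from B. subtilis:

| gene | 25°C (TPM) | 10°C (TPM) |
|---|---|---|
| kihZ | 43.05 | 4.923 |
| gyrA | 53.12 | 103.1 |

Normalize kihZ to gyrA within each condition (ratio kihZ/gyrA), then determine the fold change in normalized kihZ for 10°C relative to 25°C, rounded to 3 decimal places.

0.059

kihZ/gyrA (25°C) = 43.05 / 53.12 = 0.81043
kihZ/gyrA (10°C) = 4.923 / 103.1 = 0.04775
Fold change = 0.04775 / 0.81043 = 0.0589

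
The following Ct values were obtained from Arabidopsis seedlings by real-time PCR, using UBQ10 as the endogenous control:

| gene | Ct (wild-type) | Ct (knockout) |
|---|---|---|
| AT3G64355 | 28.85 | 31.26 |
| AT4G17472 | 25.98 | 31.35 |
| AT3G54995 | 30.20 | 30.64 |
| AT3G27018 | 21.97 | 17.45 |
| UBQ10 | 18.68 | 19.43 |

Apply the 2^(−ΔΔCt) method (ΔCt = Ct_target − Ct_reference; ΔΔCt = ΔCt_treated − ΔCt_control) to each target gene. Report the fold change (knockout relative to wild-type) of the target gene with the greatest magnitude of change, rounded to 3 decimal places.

AT3G64355: ΔΔCt = (31.26−19.43) − (28.85−18.68) = 11.83 − 10.17 = 1.66; fold change = 2^-1.66 = 0.316
AT4G17472: ΔΔCt = (31.35−19.43) − (25.98−18.68) = 11.92 − 7.30 = 4.62; fold change = 2^-4.62 = 0.041
AT3G54995: ΔΔCt = (30.64−19.43) − (30.20−18.68) = 11.21 − 11.52 = -0.31; fold change = 2^0.31 = 1.240
AT3G27018: ΔΔCt = (17.45−19.43) − (21.97−18.68) = -1.98 − 3.29 = -5.27; fold change = 2^5.27 = 38.586
AT3G27018 has the largest |ΔΔCt| = 5.27.

38.586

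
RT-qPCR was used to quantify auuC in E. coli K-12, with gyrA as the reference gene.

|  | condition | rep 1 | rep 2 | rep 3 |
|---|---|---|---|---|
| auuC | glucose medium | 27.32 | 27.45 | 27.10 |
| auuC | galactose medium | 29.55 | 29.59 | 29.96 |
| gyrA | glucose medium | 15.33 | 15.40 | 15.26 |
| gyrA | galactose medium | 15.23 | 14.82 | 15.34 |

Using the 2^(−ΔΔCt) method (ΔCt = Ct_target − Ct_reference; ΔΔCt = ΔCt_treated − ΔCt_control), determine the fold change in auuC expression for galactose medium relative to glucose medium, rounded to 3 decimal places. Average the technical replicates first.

0.164

Mean Ct: auuC glucose medium 27.290; auuC galactose medium 29.700; gyrA glucose medium 15.330; gyrA galactose medium 15.130
ΔCt(glucose medium) = 27.290 − 15.330 = 11.960
ΔCt(galactose medium) = 29.700 − 15.130 = 14.570
ΔΔCt = 14.570 − 11.960 = 2.610
Fold change = 2^(−2.610) = 0.1638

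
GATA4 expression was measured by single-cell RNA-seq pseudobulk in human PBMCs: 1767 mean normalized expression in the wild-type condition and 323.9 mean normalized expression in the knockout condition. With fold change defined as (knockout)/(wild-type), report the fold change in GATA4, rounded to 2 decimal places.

0.18

Fold change = 323.9 / 1767 = 0.183
GATA4 is downregulated.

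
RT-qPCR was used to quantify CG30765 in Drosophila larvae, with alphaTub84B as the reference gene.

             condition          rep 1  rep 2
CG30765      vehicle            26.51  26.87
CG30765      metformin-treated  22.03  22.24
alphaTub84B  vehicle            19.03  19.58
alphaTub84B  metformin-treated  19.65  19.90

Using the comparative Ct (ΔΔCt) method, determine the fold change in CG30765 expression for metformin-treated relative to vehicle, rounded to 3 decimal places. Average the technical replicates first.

32.559

Mean Ct: CG30765 vehicle 26.690; CG30765 metformin-treated 22.135; alphaTub84B vehicle 19.305; alphaTub84B metformin-treated 19.775
ΔCt(vehicle) = 26.690 − 19.305 = 7.385
ΔCt(metformin-treated) = 22.135 − 19.775 = 2.360
ΔΔCt = 2.360 − 7.385 = -5.025
Fold change = 2^(−(-5.025)) = 2^5.025 = 32.5594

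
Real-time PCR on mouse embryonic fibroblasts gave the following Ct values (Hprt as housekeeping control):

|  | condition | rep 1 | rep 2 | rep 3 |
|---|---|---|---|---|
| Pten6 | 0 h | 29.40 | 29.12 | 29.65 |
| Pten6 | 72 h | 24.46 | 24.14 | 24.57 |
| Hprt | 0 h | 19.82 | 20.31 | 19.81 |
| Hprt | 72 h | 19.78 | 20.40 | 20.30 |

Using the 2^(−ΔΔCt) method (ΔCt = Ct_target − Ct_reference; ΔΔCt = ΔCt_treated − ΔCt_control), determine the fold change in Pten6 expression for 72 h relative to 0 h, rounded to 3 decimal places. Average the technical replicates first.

36.252

Mean Ct: Pten6 0 h 29.390; Pten6 72 h 24.390; Hprt 0 h 19.980; Hprt 72 h 20.160
ΔCt(0 h) = 29.390 − 19.980 = 9.410
ΔCt(72 h) = 24.390 − 20.160 = 4.230
ΔΔCt = 4.230 − 9.410 = -5.180
Fold change = 2^(−(-5.180)) = 2^5.180 = 36.2523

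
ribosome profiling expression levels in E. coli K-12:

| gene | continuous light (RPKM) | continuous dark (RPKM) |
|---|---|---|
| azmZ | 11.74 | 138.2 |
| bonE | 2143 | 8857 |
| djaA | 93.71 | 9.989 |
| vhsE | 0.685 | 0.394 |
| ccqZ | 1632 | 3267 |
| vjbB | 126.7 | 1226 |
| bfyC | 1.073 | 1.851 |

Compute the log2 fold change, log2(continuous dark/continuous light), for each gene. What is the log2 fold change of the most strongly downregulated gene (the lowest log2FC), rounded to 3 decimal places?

-3.230

log2(138.2/11.74) = 3.557  (azmZ)
log2(8857/2143) = 2.047  (bonE)
log2(9.989/93.71) = -3.230  (djaA)
log2(0.394/0.685) = -0.798  (vhsE)
log2(3267/1632) = 1.001  (ccqZ)
log2(1226/126.7) = 3.274  (vjbB)
log2(1.851/1.073) = 0.787  (bfyC)
djaA is most strongly downregulated.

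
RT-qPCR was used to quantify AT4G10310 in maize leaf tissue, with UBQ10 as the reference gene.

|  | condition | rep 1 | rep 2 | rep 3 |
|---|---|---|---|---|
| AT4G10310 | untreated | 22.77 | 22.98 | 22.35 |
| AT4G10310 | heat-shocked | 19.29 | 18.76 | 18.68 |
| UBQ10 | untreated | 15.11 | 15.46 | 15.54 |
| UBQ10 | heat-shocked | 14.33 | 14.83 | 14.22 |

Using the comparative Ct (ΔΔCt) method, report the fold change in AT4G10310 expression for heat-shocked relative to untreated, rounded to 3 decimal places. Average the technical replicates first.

Mean Ct: AT4G10310 untreated 22.700; AT4G10310 heat-shocked 18.910; UBQ10 untreated 15.370; UBQ10 heat-shocked 14.460
ΔCt(untreated) = 22.700 − 15.370 = 7.330
ΔCt(heat-shocked) = 18.910 − 14.460 = 4.450
ΔΔCt = 4.450 − 7.330 = -2.880
Fold change = 2^(−(-2.880)) = 2^2.880 = 7.3615

7.362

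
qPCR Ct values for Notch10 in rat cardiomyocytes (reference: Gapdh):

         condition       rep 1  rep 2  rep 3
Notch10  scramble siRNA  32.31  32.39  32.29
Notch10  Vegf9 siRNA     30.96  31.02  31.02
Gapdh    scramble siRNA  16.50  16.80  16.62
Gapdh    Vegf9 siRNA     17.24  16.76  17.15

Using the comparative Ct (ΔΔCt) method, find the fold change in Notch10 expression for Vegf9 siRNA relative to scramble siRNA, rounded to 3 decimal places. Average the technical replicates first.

Mean Ct: Notch10 scramble siRNA 32.330; Notch10 Vegf9 siRNA 31.000; Gapdh scramble siRNA 16.640; Gapdh Vegf9 siRNA 17.050
ΔCt(scramble siRNA) = 32.330 − 16.640 = 15.690
ΔCt(Vegf9 siRNA) = 31.000 − 17.050 = 13.950
ΔΔCt = 13.950 − 15.690 = -1.740
Fold change = 2^(−(-1.740)) = 2^1.740 = 3.3404

3.340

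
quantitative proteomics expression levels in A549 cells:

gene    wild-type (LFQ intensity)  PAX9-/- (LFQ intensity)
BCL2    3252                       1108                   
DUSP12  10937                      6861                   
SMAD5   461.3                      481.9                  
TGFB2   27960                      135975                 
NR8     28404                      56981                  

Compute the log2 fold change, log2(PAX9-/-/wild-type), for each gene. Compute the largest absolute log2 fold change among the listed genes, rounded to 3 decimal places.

2.282

log2(1108/3252) = -1.553  (BCL2)
log2(6861/10937) = -0.673  (DUSP12)
log2(481.9/461.3) = 0.063  (SMAD5)
log2(135975/27960) = 2.282  (TGFB2)
log2(56981/28404) = 1.004  (NR8)
The largest magnitude belongs to TGFB2.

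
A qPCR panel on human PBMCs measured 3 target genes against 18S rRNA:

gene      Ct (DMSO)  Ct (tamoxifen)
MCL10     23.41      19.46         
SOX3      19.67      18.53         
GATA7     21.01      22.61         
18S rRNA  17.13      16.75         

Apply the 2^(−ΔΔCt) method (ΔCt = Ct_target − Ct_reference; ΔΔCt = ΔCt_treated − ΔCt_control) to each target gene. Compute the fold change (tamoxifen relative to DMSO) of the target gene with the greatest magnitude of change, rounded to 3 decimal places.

11.876

MCL10: ΔΔCt = (19.46−16.75) − (23.41−17.13) = 2.71 − 6.28 = -3.57; fold change = 2^3.57 = 11.876
SOX3: ΔΔCt = (18.53−16.75) − (19.67−17.13) = 1.78 − 2.54 = -0.76; fold change = 2^0.76 = 1.693
GATA7: ΔΔCt = (22.61−16.75) − (21.01−17.13) = 5.86 − 3.88 = 1.98; fold change = 2^-1.98 = 0.253
MCL10 has the largest |ΔΔCt| = 3.57.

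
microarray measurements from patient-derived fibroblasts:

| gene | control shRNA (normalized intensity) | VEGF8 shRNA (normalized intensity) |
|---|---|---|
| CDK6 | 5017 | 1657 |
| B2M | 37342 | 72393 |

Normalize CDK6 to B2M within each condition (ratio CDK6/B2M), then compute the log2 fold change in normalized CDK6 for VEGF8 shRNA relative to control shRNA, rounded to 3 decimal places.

CDK6/B2M (control shRNA) = 5017 / 37342 = 0.13435
CDK6/B2M (VEGF8 shRNA) = 1657 / 72393 = 0.022889
Fold change = 0.022889 / 0.13435 = 0.1704
log2(0.1704) = -2.5533

-2.553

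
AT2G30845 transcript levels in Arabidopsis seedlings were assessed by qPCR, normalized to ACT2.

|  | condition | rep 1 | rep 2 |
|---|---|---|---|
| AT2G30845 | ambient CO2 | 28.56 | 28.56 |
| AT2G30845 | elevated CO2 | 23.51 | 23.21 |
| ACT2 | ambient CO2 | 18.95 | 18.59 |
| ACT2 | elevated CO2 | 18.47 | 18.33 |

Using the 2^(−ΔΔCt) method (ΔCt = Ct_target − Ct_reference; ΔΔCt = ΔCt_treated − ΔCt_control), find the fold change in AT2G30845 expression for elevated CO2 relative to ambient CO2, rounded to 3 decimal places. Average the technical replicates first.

28.443

Mean Ct: AT2G30845 ambient CO2 28.560; AT2G30845 elevated CO2 23.360; ACT2 ambient CO2 18.770; ACT2 elevated CO2 18.400
ΔCt(ambient CO2) = 28.560 − 18.770 = 9.790
ΔCt(elevated CO2) = 23.360 − 18.400 = 4.960
ΔΔCt = 4.960 − 9.790 = -4.830
Fold change = 2^(−(-4.830)) = 2^4.830 = 28.4430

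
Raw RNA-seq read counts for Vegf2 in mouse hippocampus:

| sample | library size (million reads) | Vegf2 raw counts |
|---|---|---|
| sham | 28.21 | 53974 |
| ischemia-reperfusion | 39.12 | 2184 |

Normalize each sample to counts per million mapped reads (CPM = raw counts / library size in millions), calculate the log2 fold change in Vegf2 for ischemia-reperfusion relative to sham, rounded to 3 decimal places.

CPM(sham) = 53974 / 28.21 = 1913.2932
CPM(ischemia-reperfusion) = 2184 / 39.12 = 55.8282
Fold change = 55.8282 / 1913.2932 = 0.02918
log2(0.02918) = -5.0989

-5.099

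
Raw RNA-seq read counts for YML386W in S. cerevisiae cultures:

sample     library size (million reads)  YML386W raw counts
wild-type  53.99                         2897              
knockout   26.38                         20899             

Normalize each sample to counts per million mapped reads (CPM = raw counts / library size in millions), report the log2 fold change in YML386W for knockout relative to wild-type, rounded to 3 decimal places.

CPM(wild-type) = 2897 / 53.99 = 53.6581
CPM(knockout) = 20899 / 26.38 = 792.2290
Fold change = 792.2290 / 53.6581 = 14.76439
log2(14.76439) = 3.8840

3.884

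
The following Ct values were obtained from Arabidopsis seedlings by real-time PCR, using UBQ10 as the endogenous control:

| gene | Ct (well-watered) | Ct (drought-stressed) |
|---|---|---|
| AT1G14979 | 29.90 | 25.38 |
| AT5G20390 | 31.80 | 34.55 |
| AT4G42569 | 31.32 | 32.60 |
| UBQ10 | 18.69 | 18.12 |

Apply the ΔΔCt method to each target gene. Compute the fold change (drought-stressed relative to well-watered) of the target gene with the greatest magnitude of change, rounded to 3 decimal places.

15.455

AT1G14979: ΔΔCt = (25.38−18.12) − (29.90−18.69) = 7.26 − 11.21 = -3.95; fold change = 2^3.95 = 15.455
AT5G20390: ΔΔCt = (34.55−18.12) − (31.80−18.69) = 16.43 − 13.11 = 3.32; fold change = 2^-3.32 = 0.100
AT4G42569: ΔΔCt = (32.60−18.12) − (31.32−18.69) = 14.48 − 12.63 = 1.85; fold change = 2^-1.85 = 0.277
AT1G14979 has the largest |ΔΔCt| = 3.95.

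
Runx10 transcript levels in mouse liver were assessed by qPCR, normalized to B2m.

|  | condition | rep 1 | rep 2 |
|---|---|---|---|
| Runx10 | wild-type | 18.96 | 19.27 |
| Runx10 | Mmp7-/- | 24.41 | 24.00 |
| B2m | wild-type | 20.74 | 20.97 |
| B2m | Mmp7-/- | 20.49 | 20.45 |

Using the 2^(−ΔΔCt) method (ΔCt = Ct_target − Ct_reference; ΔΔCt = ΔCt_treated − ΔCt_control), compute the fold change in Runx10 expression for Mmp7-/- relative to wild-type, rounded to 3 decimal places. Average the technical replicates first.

0.022

Mean Ct: Runx10 wild-type 19.115; Runx10 Mmp7-/- 24.205; B2m wild-type 20.855; B2m Mmp7-/- 20.470
ΔCt(wild-type) = 19.115 − 20.855 = -1.740
ΔCt(Mmp7-/-) = 24.205 − 20.470 = 3.735
ΔΔCt = 3.735 − (-1.740) = 5.475
Fold change = 2^(−5.475) = 0.0225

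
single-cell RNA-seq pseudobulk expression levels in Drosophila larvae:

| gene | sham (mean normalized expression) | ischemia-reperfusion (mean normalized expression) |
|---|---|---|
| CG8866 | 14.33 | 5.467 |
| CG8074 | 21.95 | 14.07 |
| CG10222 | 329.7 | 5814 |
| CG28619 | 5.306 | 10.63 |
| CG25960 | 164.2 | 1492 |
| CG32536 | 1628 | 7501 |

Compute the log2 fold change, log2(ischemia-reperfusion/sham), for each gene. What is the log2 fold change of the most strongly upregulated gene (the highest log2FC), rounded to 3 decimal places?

log2(5.467/14.33) = -1.390  (CG8866)
log2(14.07/21.95) = -0.642  (CG8074)
log2(5814/329.7) = 4.140  (CG10222)
log2(10.63/5.306) = 1.002  (CG28619)
log2(1492/164.2) = 3.184  (CG25960)
log2(7501/1628) = 2.204  (CG32536)
CG10222 is most strongly upregulated.

4.140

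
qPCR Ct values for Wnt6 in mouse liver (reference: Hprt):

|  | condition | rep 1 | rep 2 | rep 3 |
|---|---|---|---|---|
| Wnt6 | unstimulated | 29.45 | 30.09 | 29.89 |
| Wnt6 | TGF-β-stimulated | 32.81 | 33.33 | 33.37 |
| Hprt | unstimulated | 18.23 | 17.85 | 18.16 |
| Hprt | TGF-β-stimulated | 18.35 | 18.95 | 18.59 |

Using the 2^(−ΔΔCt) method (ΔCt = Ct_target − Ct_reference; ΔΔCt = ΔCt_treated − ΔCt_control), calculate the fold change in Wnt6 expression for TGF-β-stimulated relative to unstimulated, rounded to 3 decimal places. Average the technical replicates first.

Mean Ct: Wnt6 unstimulated 29.810; Wnt6 TGF-β-stimulated 33.170; Hprt unstimulated 18.080; Hprt TGF-β-stimulated 18.630
ΔCt(unstimulated) = 29.810 − 18.080 = 11.730
ΔCt(TGF-β-stimulated) = 33.170 − 18.630 = 14.540
ΔΔCt = 14.540 − 11.730 = 2.810
Fold change = 2^(−2.810) = 0.1426

0.143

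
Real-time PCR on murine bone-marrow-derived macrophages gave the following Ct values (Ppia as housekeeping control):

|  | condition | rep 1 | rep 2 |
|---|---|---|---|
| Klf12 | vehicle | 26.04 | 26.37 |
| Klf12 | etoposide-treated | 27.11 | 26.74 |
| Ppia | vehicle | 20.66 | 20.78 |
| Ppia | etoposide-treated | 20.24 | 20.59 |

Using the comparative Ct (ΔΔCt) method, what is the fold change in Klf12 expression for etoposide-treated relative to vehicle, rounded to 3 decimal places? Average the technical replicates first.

0.491

Mean Ct: Klf12 vehicle 26.205; Klf12 etoposide-treated 26.925; Ppia vehicle 20.720; Ppia etoposide-treated 20.415
ΔCt(vehicle) = 26.205 − 20.720 = 5.485
ΔCt(etoposide-treated) = 26.925 − 20.415 = 6.510
ΔΔCt = 6.510 − 5.485 = 1.025
Fold change = 2^(−1.025) = 0.4914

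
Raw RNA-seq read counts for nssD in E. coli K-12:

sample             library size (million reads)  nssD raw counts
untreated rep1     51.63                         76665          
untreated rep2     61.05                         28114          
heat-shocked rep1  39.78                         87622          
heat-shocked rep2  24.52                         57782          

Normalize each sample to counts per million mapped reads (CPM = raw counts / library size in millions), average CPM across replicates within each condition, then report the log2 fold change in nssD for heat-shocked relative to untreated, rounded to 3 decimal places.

1.229

CPM(untreated rep1) = 76665 / 51.63 = 1484.8925
CPM(untreated rep2) = 28114 / 61.05 = 460.5078
CPM(heat-shocked rep1) = 87622 / 39.78 = 2202.6647
CPM(heat-shocked rep2) = 57782 / 24.52 = 2356.5253
mean CPM(untreated) = 972.7001; mean CPM(heat-shocked) = 2279.5950
Fold change = 2279.5950 / 972.7001 = 2.34357
log2(2.34357) = 1.2287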